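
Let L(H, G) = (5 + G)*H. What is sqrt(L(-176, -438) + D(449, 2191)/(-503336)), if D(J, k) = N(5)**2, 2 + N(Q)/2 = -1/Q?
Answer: 9*sqrt(372435918000806)/629170 ≈ 276.06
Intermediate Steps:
N(Q) = -4 - 2/Q (N(Q) = -4 + 2*(-1/Q) = -4 - 2/Q)
L(H, G) = H*(5 + G)
D(J, k) = 484/25 (D(J, k) = (-4 - 2/5)**2 = (-22/5)**2 = 484/25)
sqrt(L(-176, -438) + D(449, 2191)/(-503336)) = sqrt(-176*(5 - 438) + (484/25)/(-503336)) = sqrt(-176*(-433) + (484/25)*(-1/503336)) = sqrt(76208 - 121/3145850) = sqrt(239738936679/3145850) = 9*sqrt(372435918000806)/629170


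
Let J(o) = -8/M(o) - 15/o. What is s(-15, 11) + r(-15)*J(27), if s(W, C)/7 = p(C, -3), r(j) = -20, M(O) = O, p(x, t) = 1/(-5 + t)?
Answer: 3491/216 ≈ 16.162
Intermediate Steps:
s(W, C) = -7/8 (s(W, C) = 7/(-5 - 3) = 7/(-8) = 7*(-⅛) = -7/8)
J(o) = -23/o (J(o) = -8/o - 15/o = -23/o)
s(-15, 11) + r(-15)*J(27) = -7/8 - (-460)/27 = -7/8 - 20*(-23/27) = -7/8 + 460/27 = 3491/216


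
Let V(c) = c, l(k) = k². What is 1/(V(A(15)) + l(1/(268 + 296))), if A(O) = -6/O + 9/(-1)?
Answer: -1590480/14950507 ≈ -0.10638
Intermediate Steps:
A(O) = -9 - 6/O (A(O) = -6/O + 9*(-1) = -6/O - 9 = -9 - 6/O)
1/(V(A(15)) + l(1/(268 + 296))) = 1/((-9 - 6/15) + (1/(268 + 296))²) = 1/((-9 - 6*1/15) + (1/564)²) = 1/((-9 - ⅖) + (1/564)²) = 1/(-47/5 + 1/318096) = 1/(-14950507/1590480) = -1590480/14950507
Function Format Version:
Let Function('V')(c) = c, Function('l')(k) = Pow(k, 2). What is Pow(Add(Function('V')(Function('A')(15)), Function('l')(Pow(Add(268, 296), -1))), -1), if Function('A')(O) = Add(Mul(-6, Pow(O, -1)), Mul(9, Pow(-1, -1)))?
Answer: Rational(-1590480, 14950507) ≈ -0.10638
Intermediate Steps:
Function('A')(O) = Add(-9, Mul(-6, Pow(O, -1))) (Function('A')(O) = Add(Mul(-6, Pow(O, -1)), Mul(9, -1)) = Add(Mul(-6, Pow(O, -1)), -9) = Add(-9, Mul(-6, Pow(O, -1))))
Pow(Add(Function('V')(Function('A')(15)), Function('l')(Pow(Add(268, 296), -1))), -1) = Pow(Add(Add(-9, Mul(-6, Pow(15, -1))), Pow(Pow(Add(268, 296), -1), 2)), -1) = Pow(Add(Add(-9, Mul(-6, Rational(1, 15))), Pow(Pow(564, -1), 2)), -1) = Pow(Add(Add(-9, Rational(-2, 5)), Pow(Rational(1, 564), 2)), -1) = Pow(Add(Rational(-47, 5), Rational(1, 318096)), -1) = Pow(Rational(-14950507, 1590480), -1) = Rational(-1590480, 14950507)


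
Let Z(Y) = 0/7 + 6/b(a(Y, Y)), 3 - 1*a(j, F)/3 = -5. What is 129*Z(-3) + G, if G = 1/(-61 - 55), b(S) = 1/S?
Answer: 2154815/116 ≈ 18576.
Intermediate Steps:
a(j, F) = 24 (a(j, F) = 9 - 3*(-5) = 9 + 15 = 24)
G = -1/116 (G = 1/(-116) = -1/116 ≈ -0.0086207)
Z(Y) = 144 (Z(Y) = 0/7 + 6/(1/24) = 0*(1/7) + 6/(1/24) = 0 + 6*24 = 0 + 144 = 144)
129*Z(-3) + G = 129*144 - 1/116 = 18576 - 1/116 = 2154815/116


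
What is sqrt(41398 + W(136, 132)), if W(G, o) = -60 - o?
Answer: sqrt(41206) ≈ 202.99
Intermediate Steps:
sqrt(41398 + W(136, 132)) = sqrt(41398 + (-60 - 1*132)) = sqrt(41398 + (-60 - 132)) = sqrt(41398 - 192) = sqrt(41206)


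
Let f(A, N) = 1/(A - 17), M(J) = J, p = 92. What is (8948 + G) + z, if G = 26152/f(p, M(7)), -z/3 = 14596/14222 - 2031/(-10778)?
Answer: 151011837499729/76642358 ≈ 1.9703e+6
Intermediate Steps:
z = -279300855/76642358 (z = -3*(14596/14222 - 2031/(-10778)) = -3*(14596*(1/14222) - 2031*(-1/10778)) = -3*(7298/7111 + 2031/10778) = -3*93100285/76642358 = -279300855/76642358 ≈ -3.6442)
f(A, N) = 1/(-17 + A)
G = 1961400 (G = 26152/(1/(-17 + 92)) = 26152/(1/75) = 26152*75 = 1961400)
(8948 + G) + z = (8948 + 1961400) - 279300855/76642358 = 1970348 - 279300855/76642358 = 151011837499729/76642358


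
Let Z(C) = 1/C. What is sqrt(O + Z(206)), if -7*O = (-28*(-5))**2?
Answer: I*sqrt(118820594)/206 ≈ 52.915*I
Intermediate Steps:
O = -2800 (O = -(-28*(-5))**2/7 = -1/7*140**2 = -1/7*19600 = -2800)
sqrt(O + Z(206)) = sqrt(-2800 + 1/206) = sqrt(-576799/206) = I*sqrt(118820594)/206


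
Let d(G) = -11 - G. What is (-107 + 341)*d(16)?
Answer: -6318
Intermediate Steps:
(-107 + 341)*d(16) = (-107 + 341)*(-11 - 1*16) = 234*(-11 - 16) = 234*(-27) = -6318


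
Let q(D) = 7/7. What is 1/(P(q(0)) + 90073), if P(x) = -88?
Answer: 1/89985 ≈ 1.1113e-5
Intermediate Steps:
q(D) = 1 (q(D) = 7*(⅐) = 1)
1/(P(q(0)) + 90073) = 1/(-88 + 90073) = 1/89985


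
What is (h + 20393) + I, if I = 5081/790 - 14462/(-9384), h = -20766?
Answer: -676519549/1853340 ≈ -365.03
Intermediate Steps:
I = 14776271/1853340 (I = 5081*(1/790) - 14462*(-1/9384) = 5081/790 + 7231/4692 = 14776271/1853340 ≈ 7.9728)
(h + 20393) + I = (-20766 + 20393) + 14776271/1853340 = -373 + 14776271/1853340 = -676519549/1853340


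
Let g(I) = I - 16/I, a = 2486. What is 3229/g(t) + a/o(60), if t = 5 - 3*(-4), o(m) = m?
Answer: 220681/910 ≈ 242.51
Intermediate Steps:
t = 17 (t = 5 + 12 = 17)
g(I) = I - 16/I
3229/g(t) + a/o(60) = 3229/(17 - 16/17) + 2486/60 = 3229/(17 - 16*1/17) + 2486*(1/60) = 3229/(17 - 16/17) + 1243/30 = 3229/(273/17) + 1243/30 = 3229*(17/273) + 1243/30 = 54893/273 + 1243/30 = 220681/910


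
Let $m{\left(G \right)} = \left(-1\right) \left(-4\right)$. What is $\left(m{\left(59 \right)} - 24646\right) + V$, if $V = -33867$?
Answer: $-58509$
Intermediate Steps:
$m{\left(G \right)} = 4$
$\left(m{\left(59 \right)} - 24646\right) + V = \left(4 - 24646\right) - 33867 = -24642 - 33867 = -58509$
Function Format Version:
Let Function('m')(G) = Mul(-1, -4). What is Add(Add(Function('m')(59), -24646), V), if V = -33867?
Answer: -58509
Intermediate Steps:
Function('m')(G) = 4
Add(Add(Function('m')(59), -24646), V) = Add(Add(4, -24646), -33867) = Add(-24642, -33867) = -58509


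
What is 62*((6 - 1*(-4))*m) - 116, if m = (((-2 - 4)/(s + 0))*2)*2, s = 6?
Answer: -2596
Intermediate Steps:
m = -4 (m = (((-2 - 4)/(6 + 0))*2)*2 = (-6/6*2)*2 = (-6*⅙*2)*2 = -1*2*2 = -2*2 = -4)
62*((6 - 1*(-4))*m) - 116 = 62*((6 - 1*(-4))*(-4)) - 116 = 62*((6 + 4)*(-4)) - 116 = 62*(10*(-4)) - 116 = 62*(-40) - 116 = -2480 - 116 = -2596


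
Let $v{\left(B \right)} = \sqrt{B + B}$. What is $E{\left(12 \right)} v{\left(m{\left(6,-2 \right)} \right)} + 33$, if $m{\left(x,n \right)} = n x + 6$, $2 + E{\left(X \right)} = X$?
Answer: $33 + 20 i \sqrt{3} \approx 33.0 + 34.641 i$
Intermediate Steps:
$E{\left(X \right)} = -2 + X$
$m{\left(x,n \right)} = 6 + n x$
$v{\left(B \right)} = \sqrt{2} \sqrt{B}$ ($v{\left(B \right)} = \sqrt{2 B} = \sqrt{2} \sqrt{B}$)
$E{\left(12 \right)} v{\left(m{\left(6,-2 \right)} \right)} + 33 = \left(-2 + 12\right) \sqrt{2} \sqrt{6 - 12} + 33 = 10 \sqrt{2} \sqrt{6 - 12} + 33 = 10 \sqrt{2} \sqrt{-6} + 33 = 10 \sqrt{2} i \sqrt{6} + 33 = 10 \cdot 2 i \sqrt{3} + 33 = 20 i \sqrt{3} + 33 = 33 + 20 i \sqrt{3}$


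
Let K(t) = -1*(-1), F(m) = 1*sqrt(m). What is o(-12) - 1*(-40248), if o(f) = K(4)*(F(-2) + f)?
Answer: 40236 + I*sqrt(2) ≈ 40236.0 + 1.4142*I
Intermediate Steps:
F(m) = sqrt(m)
K(t) = 1
o(f) = f + I*sqrt(2) (o(f) = 1*(sqrt(-2) + f) = 1*(I*sqrt(2) + f) = 1*(f + I*sqrt(2)) = f + I*sqrt(2))
o(-12) - 1*(-40248) = (-12 + I*sqrt(2)) - 1*(-40248) = (-12 + I*sqrt(2)) + 40248 = 40236 + I*sqrt(2)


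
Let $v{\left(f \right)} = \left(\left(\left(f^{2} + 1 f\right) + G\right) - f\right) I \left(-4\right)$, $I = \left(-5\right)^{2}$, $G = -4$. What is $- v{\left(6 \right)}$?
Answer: $3200$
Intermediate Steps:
$I = 25$
$v{\left(f \right)} = 400 - 100 f^{2}$ ($v{\left(f \right)} = \left(\left(\left(f^{2} + 1 f\right) - 4\right) - f\right) 25 \left(-4\right) = \left(\left(\left(f^{2} + f\right) - 4\right) - f\right) 25 \left(-4\right) = \left(\left(\left(f + f^{2}\right) - 4\right) - f\right) 25 \left(-4\right) = \left(\left(-4 + f + f^{2}\right) - f\right) 25 \left(-4\right) = \left(-4 + f^{2}\right) 25 \left(-4\right) = \left(-100 + 25 f^{2}\right) \left(-4\right) = 400 - 100 f^{2}$)
$- v{\left(6 \right)} = - (400 - 100 \cdot 6^{2}) = - (400 - 3600) = \left(-1\right) \left(-3200\right) = 3200$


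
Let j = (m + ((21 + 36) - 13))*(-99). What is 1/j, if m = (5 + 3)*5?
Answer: -1/8316 ≈ -0.00012025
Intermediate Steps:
m = 40 (m = 8*5 = 40)
j = -8316 (j = (40 + ((21 + 36) - 13))*(-99) = (40 + (57 - 13))*(-99) = (40 + 44)*(-99) = 84*(-99) = -8316)
1/j = 1/(-8316) = -1/8316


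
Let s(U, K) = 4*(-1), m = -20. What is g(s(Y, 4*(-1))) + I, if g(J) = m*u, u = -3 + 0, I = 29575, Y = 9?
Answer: 29635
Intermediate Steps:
s(U, K) = -4
u = -3
g(J) = 60 (g(J) = -20*(-3) = 60)
g(s(Y, 4*(-1))) + I = 60 + 29575 = 29635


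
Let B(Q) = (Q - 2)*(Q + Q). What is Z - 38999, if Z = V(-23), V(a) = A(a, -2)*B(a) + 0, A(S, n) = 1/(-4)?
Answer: -78573/2 ≈ -39287.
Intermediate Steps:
B(Q) = 2*Q*(-2 + Q) (B(Q) = (-2 + Q)*(2*Q) = 2*Q*(-2 + Q))
A(S, n) = -¼
V(a) = -a*(-2 + a)/2 (V(a) = -a*(-2 + a)/2 + 0 = -a*(-2 + a)/2)
Z = -575/2 (Z = (½)*(-23)*(2 - 1*(-23)) = (½)*(-23)*(2 + 23) = (½)*(-23)*25 = -575/2 ≈ -287.50)
Z - 38999 = -575/2 - 38999 = -78573/2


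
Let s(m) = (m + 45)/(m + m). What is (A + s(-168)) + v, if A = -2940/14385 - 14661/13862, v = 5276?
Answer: 561003433483/106349264 ≈ 5275.1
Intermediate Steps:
s(m) = (45 + m)/(2*m) (s(m) = (45 + m)/((2*m)) = (45 + m)*(1/(2*m)) = (45 + m)/(2*m))
A = -2396693/1899094 (A = -2940*1/14385 - 14661*1/13862 = -28/137 - 14661/13862 = -2396693/1899094 ≈ -1.2620)
(A + s(-168)) + v = (-2396693/1899094 + (½)*(45 - 168)/(-168)) + 5276 = (-2396693/1899094 + (½)*(-1/168)*(-123)) + 5276 = (-2396693/1899094 + 41/112) + 5276 = -95283381/106349264 + 5276 = 561003433483/106349264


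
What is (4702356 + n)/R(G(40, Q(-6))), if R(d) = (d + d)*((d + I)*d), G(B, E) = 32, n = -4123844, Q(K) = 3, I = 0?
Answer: 36157/4096 ≈ 8.8274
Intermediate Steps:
R(d) = 2*d³ (R(d) = (d + d)*((d + 0)*d) = (2*d)*(d*d) = (2*d)*d² = 2*d³)
(4702356 + n)/R(G(40, Q(-6))) = (4702356 - 4123844)/((2*32³)) = 578512/((2*32768)) = 578512/65536 = 578512*(1/65536) = 36157/4096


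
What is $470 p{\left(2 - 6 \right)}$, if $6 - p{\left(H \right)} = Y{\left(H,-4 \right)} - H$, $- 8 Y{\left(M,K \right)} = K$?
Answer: $705$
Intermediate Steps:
$Y{\left(M,K \right)} = - \frac{K}{8}$
$p{\left(H \right)} = \frac{11}{2} + H$ ($p{\left(H \right)} = 6 - \left(\left(- \frac{1}{8}\right) \left(-4\right) - H\right) = 6 - \left(\frac{1}{2} - H\right) = 6 + \left(- \frac{1}{2} + H\right) = \frac{11}{2} + H$)
$470 p{\left(2 - 6 \right)} = 470 \left(\frac{11}{2} + \left(2 - 6\right)\right) = 470 \left(\frac{11}{2} - 4\right) = 470 \cdot \frac{3}{2} = 705$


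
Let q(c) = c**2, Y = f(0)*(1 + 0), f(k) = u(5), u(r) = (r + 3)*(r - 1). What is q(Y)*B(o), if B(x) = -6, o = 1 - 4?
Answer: -6144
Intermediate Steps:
u(r) = (-1 + r)*(3 + r) (u(r) = (3 + r)*(-1 + r) = (-1 + r)*(3 + r))
f(k) = 32 (f(k) = -3 + 5**2 + 2*5 = -3 + 25 + 10 = 32)
Y = 32 (Y = 32*(1 + 0) = 32*1 = 32)
o = -3
q(Y)*B(o) = 32**2*(-6) = 1024*(-6) = -6144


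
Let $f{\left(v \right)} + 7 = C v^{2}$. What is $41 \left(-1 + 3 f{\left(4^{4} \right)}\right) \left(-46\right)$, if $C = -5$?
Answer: $1854054932$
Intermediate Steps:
$f{\left(v \right)} = -7 - 5 v^{2}$
$41 \left(-1 + 3 f{\left(4^{4} \right)}\right) \left(-46\right) = 41 \left(-1 + 3 \left(-7 - 5 \left(4^{4}\right)^{2}\right)\right) \left(-46\right) = 41 \left(-1 + 3 \left(-7 - 5 \cdot 256^{2}\right)\right) \left(-46\right) = 41 \left(-1 + 3 \left(-7 - 327680\right)\right) \left(-46\right) = 41 \left(-1 + 3 \left(-327687\right)\right) \left(-46\right) = 41 \left(-1 - 983061\right) \left(-46\right) = 41 \left(-983062\right) \left(-46\right) = \left(-40305542\right) \left(-46\right) = 1854054932$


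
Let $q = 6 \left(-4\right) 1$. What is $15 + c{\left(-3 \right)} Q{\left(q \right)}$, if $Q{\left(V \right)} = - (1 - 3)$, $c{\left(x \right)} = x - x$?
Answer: $15$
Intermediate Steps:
$c{\left(x \right)} = 0$
$q = -24$ ($q = \left(-24\right) 1 = -24$)
$Q{\left(V \right)} = 2$ ($Q{\left(V \right)} = \left(-1\right) \left(-2\right) = 2$)
$15 + c{\left(-3 \right)} Q{\left(q \right)} = 15 + 0 \cdot 2 = 15 + 0 = 15$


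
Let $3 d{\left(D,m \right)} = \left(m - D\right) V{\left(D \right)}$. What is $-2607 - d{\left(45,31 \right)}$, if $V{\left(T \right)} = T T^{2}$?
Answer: $422643$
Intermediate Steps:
$V{\left(T \right)} = T^{3}$
$d{\left(D,m \right)} = \frac{D^{3} \left(m - D\right)}{3}$ ($d{\left(D,m \right)} = \frac{\left(m - D\right) D^{3}}{3} = \frac{D^{3} \left(m - D\right)}{3}$)
$-2607 - d{\left(45,31 \right)} = -2607 - \frac{45^{3} \left(31 - 45\right)}{3} = -2607 - \frac{1}{3} \cdot 91125 \left(31 - 45\right) = -2607 - \frac{1}{3} \cdot 91125 \left(-14\right) = -2607 - -425250 = -2607 + 425250 = 422643$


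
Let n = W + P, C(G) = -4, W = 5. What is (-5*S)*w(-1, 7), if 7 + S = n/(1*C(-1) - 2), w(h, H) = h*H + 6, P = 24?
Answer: -355/6 ≈ -59.167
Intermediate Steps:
w(h, H) = 6 + H*h (w(h, H) = H*h + 6 = 6 + H*h)
n = 29 (n = 5 + 24 = 29)
S = -71/6 (S = -7 + 29/(1*(-4) - 2) = -7 + 29/(-4 - 2) = -7 + 29/(-6) = -7 + 29*(-⅙) = -7 - 29/6 = -71/6 ≈ -11.833)
(-5*S)*w(-1, 7) = (-5*(-71/6))*(6 + 7*(-1)) = 355*(6 - 7)/6 = (355/6)*(-1) = -355/6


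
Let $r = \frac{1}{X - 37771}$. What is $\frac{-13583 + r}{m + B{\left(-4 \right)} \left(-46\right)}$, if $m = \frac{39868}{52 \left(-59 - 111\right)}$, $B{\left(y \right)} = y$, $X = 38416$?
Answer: $- \frac{3872377028}{51170817} \approx -75.676$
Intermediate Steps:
$r = \frac{1}{645}$ ($r = \frac{1}{38416 - 37771} = \frac{1}{645} \approx 0.0015504$)
$m = - \frac{9967}{2210}$ ($m = \frac{39868}{52 \left(-170\right)} = \frac{39868}{-8840} = 39868 \left(- \frac{1}{8840}\right) = - \frac{9967}{2210} \approx -4.51$)
$\frac{-13583 + r}{m + B{\left(-4 \right)} \left(-46\right)} = \frac{-13583 + \frac{1}{645}}{- \frac{9967}{2210} - -184} = - \frac{8761034}{645 \left(- \frac{9967}{2210} + 184\right)} = - \frac{8761034}{645 \cdot \frac{396673}{2210}} = \left(- \frac{8761034}{645}\right) \frac{2210}{396673} = - \frac{3872377028}{51170817}$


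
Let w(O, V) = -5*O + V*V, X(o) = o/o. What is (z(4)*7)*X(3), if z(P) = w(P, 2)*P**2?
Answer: -1792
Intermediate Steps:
X(o) = 1
w(O, V) = V**2 - 5*O (w(O, V) = -5*O + V**2 = V**2 - 5*O)
z(P) = P**2*(4 - 5*P) (z(P) = (2**2 - 5*P)*P**2 = (4 - 5*P)*P**2 = P**2*(4 - 5*P))
(z(4)*7)*X(3) = ((4**2*(4 - 5*4))*7)*1 = ((16*(4 - 20))*7)*1 = ((16*(-16))*7)*1 = -256*7*1 = -1792*1 = -1792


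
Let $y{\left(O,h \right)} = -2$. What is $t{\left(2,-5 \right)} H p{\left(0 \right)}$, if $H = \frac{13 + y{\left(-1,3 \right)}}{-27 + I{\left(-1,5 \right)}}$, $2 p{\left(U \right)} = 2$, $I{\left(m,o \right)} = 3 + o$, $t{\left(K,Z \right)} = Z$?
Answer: $\frac{55}{19} \approx 2.8947$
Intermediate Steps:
$p{\left(U \right)} = 1$ ($p{\left(U \right)} = \frac{1}{2} \cdot 2 = 1$)
$H = - \frac{11}{19}$ ($H = \frac{13 - 2}{-27 + \left(3 + 5\right)} = \frac{11}{-27 + 8} = \frac{11}{-19} = 11 \left(- \frac{1}{19}\right) = - \frac{11}{19} \approx -0.57895$)
$t{\left(2,-5 \right)} H p{\left(0 \right)} = \left(-5\right) \left(- \frac{11}{19}\right) 1 = \frac{55}{19} \cdot 1 = \frac{55}{19}$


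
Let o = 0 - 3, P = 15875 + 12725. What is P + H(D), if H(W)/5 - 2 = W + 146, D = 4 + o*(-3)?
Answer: 29405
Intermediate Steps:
P = 28600
o = -3
D = 13 (D = 4 - 3*(-3) = 4 + 9 = 13)
H(W) = 740 + 5*W (H(W) = 10 + 5*(W + 146) = 10 + 5*(146 + W) = 10 + (730 + 5*W) = 740 + 5*W)
P + H(D) = 28600 + (740 + 5*13) = 28600 + (740 + 65) = 28600 + 805 = 29405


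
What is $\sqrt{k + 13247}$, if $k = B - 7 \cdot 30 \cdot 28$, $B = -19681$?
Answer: $i \sqrt{12314} \approx 110.97 i$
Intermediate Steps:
$k = -25561$ ($k = -19681 - 7 \cdot 30 \cdot 28 = -19681 - 210 \cdot 28 = -19681 - 5880 = -25561$)
$\sqrt{k + 13247} = \sqrt{-25561 + 13247} = \sqrt{-12314} = i \sqrt{12314}$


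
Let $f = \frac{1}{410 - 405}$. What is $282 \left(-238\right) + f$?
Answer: $- \frac{335579}{5} \approx -67116.0$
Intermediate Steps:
$f = \frac{1}{5} \approx 0.2$
$282 \left(-238\right) + f = 282 \left(-238\right) + \frac{1}{5} = -67116 + \frac{1}{5} = - \frac{335579}{5}$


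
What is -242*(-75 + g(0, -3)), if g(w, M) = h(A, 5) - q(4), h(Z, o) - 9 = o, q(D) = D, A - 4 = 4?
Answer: 15730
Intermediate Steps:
A = 8 (A = 4 + 4 = 8)
h(Z, o) = 9 + o
g(w, M) = 10 (g(w, M) = (9 + 5) - 1*4 = 14 - 4 = 10)
-242*(-75 + g(0, -3)) = -242*(-75 + 10) = -242*(-65) = 15730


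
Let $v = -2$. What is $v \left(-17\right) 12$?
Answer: $408$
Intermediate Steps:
$v \left(-17\right) 12 = \left(-2\right) \left(-17\right) 12 = 34 \cdot 12 = 408$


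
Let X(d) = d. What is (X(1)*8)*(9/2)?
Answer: 36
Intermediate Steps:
(X(1)*8)*(9/2) = (1*8)*(9/2) = 8*(9*(1/2)) = 8*(9/2) = 36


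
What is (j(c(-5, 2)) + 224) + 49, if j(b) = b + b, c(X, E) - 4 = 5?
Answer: 291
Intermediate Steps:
c(X, E) = 9 (c(X, E) = 4 + 5 = 9)
j(b) = 2*b
(j(c(-5, 2)) + 224) + 49 = (2*9 + 224) + 49 = (18 + 224) + 49 = 242 + 49 = 291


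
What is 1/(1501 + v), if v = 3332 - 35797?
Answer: -1/30964 ≈ -3.2296e-5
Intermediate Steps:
v = -32465
1/(1501 + v) = 1/(1501 - 32465) = 1/(-30964) = -1/30964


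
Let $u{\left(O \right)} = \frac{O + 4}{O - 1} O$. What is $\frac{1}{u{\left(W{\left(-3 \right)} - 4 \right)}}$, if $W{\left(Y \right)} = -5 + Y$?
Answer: $- \frac{13}{96} \approx -0.13542$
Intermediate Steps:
$u{\left(O \right)} = \frac{O \left(4 + O\right)}{-1 + O}$ ($u{\left(O \right)} = \frac{4 + O}{-1 + O} O = \frac{O \left(4 + O\right)}{-1 + O}$)
$\frac{1}{u{\left(W{\left(-3 \right)} - 4 \right)}} = \frac{1}{\left(\left(-5 - 3\right) - 4\right) \frac{1}{-1 - 12} \left(4 - 12\right)} = \frac{1}{\left(-8 - 4\right) \frac{1}{-1 - 12} \left(4 - 12\right)} = \frac{1}{\left(-12\right) \frac{1}{-1 - 12} \left(4 - 12\right)} = \frac{1}{\left(-12\right) \frac{1}{-13} \left(-8\right)} = \frac{1}{\left(-12\right) \left(- \frac{1}{13}\right) \left(-8\right)} = \frac{1}{- \frac{96}{13}} = - \frac{13}{96}$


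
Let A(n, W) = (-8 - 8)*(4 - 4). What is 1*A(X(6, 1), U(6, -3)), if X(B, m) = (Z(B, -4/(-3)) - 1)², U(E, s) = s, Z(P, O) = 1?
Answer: 0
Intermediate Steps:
X(B, m) = 0 (X(B, m) = (1 - 1)² = 0² = 0)
A(n, W) = 0 (A(n, W) = -16*0 = 0)
1*A(X(6, 1), U(6, -3)) = 1*0 = 0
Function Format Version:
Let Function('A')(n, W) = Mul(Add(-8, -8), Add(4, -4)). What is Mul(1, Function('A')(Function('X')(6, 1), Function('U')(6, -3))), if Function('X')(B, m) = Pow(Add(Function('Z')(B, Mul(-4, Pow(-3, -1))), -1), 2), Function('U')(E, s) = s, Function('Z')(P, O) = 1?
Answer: 0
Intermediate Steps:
Function('X')(B, m) = 0 (Function('X')(B, m) = Pow(Add(1, -1), 2) = Pow(0, 2) = 0)
Function('A')(n, W) = 0 (Function('A')(n, W) = Mul(-16, 0) = 0)
Mul(1, Function('A')(Function('X')(6, 1), Function('U')(6, -3))) = Mul(1, 0) = 0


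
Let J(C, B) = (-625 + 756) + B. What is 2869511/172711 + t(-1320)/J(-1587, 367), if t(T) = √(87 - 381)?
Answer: 2869511/172711 + 7*I*√6/498 ≈ 16.615 + 0.034431*I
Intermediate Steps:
t(T) = 7*I*√6 (t(T) = √(-294) = 7*I*√6)
J(C, B) = 131 + B
2869511/172711 + t(-1320)/J(-1587, 367) = 2869511/172711 + (7*I*√6)/(131 + 367) = 2869511*(1/172711) + (7*I*√6)/498 = 2869511/172711 + (7*I*√6)*(1/498) = 2869511/172711 + 7*I*√6/498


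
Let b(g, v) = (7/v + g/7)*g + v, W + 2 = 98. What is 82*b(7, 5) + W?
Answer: 9418/5 ≈ 1883.6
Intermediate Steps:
W = 96 (W = -2 + 98 = 96)
b(g, v) = v + g*(7/v + g/7) (b(g, v) = (7/v + g*(1/7))*g + v = (7/v + g/7)*g + v = g*(7/v + g/7) + v = v + g*(7/v + g/7))
82*b(7, 5) + W = 82*(5 + (1/7)*7**2 + 7*7/5) + 96 = 82*(5 + (1/7)*49 + 7*7*(1/5)) + 96 = 82*(5 + 7 + 49/5) + 96 = 82*(109/5) + 96 = 8938/5 + 96 = 9418/5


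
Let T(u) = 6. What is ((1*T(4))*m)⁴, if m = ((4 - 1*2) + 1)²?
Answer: 8503056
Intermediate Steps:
m = 9 (m = ((4 - 2) + 1)² = (2 + 1)² = 3² = 9)
((1*T(4))*m)⁴ = ((1*6)*9)⁴ = (6*9)⁴ = 54⁴ = 8503056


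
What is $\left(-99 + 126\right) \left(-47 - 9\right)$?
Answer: $-1512$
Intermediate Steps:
$\left(-99 + 126\right) \left(-47 - 9\right) = 27 \left(-47 - 9\right) = 27 \left(-56\right) = -1512$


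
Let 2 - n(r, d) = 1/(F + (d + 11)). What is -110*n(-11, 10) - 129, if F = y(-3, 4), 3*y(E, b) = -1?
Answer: -10654/31 ≈ -343.68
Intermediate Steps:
y(E, b) = -1/3 (y(E, b) = (1/3)*(-1) = -1/3)
F = -1/3 ≈ -0.33333
n(r, d) = 2 - 1/(32/3 + d) (n(r, d) = 2 - 1/(-1/3 + (d + 11)) = 2 - 1/(-1/3 + (11 + d)) = 2 - 1/(32/3 + d))
-110*n(-11, 10) - 129 = -110*(61 + 6*10)/(32 + 3*10) - 129 = -110*(61 + 60)/(32 + 30) - 129 = -110*121/62 - 129 = -6655/31 - 129 = -10654/31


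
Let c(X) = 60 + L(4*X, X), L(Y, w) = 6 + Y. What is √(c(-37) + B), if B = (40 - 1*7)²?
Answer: √1007 ≈ 31.733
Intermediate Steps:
c(X) = 66 + 4*X (c(X) = 60 + (6 + 4*X) = 66 + 4*X)
B = 1089 (B = (40 - 7)² = 33² = 1089)
√(c(-37) + B) = √((66 + 4*(-37)) + 1089) = √((66 - 148) + 1089) = √(-82 + 1089) = √1007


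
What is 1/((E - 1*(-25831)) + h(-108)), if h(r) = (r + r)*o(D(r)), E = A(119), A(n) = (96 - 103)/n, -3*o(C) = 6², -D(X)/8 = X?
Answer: 17/483190 ≈ 3.5183e-5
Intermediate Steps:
D(X) = -8*X
o(C) = -12 (o(C) = -⅓*6² = -⅓*36 = -12)
A(n) = -7/n
E = -1/17 (E = -7/119 = -7*1/119 = -1/17 ≈ -0.058824)
h(r) = -24*r (h(r) = (r + r)*(-12) = (2*r)*(-12) = -24*r)
1/((E - 1*(-25831)) + h(-108)) = 1/((-1/17 - 1*(-25831)) - 24*(-108)) = 1/((-1/17 + 25831) + 2592) = 1/(439126/17 + 2592) = 1/(483190/17) = 17/483190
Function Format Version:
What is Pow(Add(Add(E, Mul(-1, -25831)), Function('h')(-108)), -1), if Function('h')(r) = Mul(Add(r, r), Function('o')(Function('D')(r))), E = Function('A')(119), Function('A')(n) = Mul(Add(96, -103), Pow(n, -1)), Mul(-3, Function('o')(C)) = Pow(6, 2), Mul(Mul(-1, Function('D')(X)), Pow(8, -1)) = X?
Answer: Rational(17, 483190) ≈ 3.5183e-5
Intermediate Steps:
Function('D')(X) = Mul(-8, X)
Function('o')(C) = -12 (Function('o')(C) = Mul(Rational(-1, 3), Pow(6, 2)) = Mul(Rational(-1, 3), 36) = -12)
Function('A')(n) = Mul(-7, Pow(n, -1))
E = Rational(-1, 17) (E = Mul(-7, Pow(119, -1)) = Mul(-7, Rational(1, 119)) = Rational(-1, 17) ≈ -0.058824)
Function('h')(r) = Mul(-24, r) (Function('h')(r) = Mul(Add(r, r), -12) = Mul(Mul(2, r), -12) = Mul(-24, r))
Pow(Add(Add(E, Mul(-1, -25831)), Function('h')(-108)), -1) = Pow(Add(Add(Rational(-1, 17), Mul(-1, -25831)), Mul(-24, -108)), -1) = Pow(Add(Add(Rational(-1, 17), 25831), 2592), -1) = Pow(Add(Rational(439126, 17), 2592), -1) = Pow(Rational(483190, 17), -1) = Rational(17, 483190)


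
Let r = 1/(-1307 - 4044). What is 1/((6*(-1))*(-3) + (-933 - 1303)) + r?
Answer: -7569/11868518 ≈ -0.00063774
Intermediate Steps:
r = -1/5351 (r = 1/(-5351) = -1/5351 ≈ -0.00018688)
1/((6*(-1))*(-3) + (-933 - 1303)) + r = 1/((6*(-1))*(-3) + (-933 - 1303)) - 1/5351 = 1/(-6*(-3) - 2236) - 1/5351 = 1/(18 - 2236) - 1/5351 = 1/(-2218) - 1/5351 = -1/2218 - 1/5351 = -7569/11868518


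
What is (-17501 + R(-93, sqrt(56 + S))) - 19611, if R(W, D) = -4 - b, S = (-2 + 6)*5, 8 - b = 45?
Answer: -37079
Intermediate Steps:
b = -37 (b = 8 - 1*45 = 8 - 45 = -37)
S = 20 (S = 4*5 = 20)
R(W, D) = 33 (R(W, D) = -4 - 1*(-37) = -4 + 37 = 33)
(-17501 + R(-93, sqrt(56 + S))) - 19611 = (-17501 + 33) - 19611 = -17468 - 19611 = -37079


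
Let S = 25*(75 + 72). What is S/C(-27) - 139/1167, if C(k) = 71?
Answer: 4278856/82857 ≈ 51.641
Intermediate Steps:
S = 3675 (S = 25*147 = 3675)
S/C(-27) - 139/1167 = 3675/71 - 139/1167 = 4278856/82857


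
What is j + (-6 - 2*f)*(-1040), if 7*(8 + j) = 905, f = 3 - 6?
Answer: 849/7 ≈ 121.29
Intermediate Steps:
f = -3
j = 849/7 (j = -8 + (⅐)*905 = -8 + 905/7 = 849/7 ≈ 121.29)
j + (-6 - 2*f)*(-1040) = 849/7 + (-6 - 2*(-3))*(-1040) = 849/7 + (-6 + 6)*(-1040) = 849/7 + 0*(-1040) = 849/7 + 0 = 849/7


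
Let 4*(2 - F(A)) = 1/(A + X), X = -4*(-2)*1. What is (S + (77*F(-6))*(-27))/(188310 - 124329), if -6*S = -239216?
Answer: 863309/1535544 ≈ 0.56222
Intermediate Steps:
S = 119608/3 (S = -⅙*(-239216) = 119608/3 ≈ 39869.)
X = 8 (X = 8*1 = 8)
F(A) = 2 - 1/(4*(8 + A)) (F(A) = 2 - 1/(4*(A + 8)) = 2 - 1/(4*(8 + A)))
(S + (77*F(-6))*(-27))/(188310 - 124329) = (119608/3 + (77*((63 + 8*(-6))/(4*(8 - 6))))*(-27))/(188310 - 124329) = (119608/3 + (77*((¼)*(63 - 48)/2))*(-27))/63981 = (119608/3 + (77*((¼)*(½)*15))*(-27))*(1/63981) = (119608/3 + (77*(15/8))*(-27))*(1/63981) = (119608/3 + (1155/8)*(-27))*(1/63981) = (119608/3 - 31185/8)*(1/63981) = (863309/24)*(1/63981) = 863309/1535544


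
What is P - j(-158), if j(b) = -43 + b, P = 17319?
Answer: 17520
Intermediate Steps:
P - j(-158) = 17319 - (-43 - 158) = 17319 - 1*(-201) = 17319 + 201 = 17520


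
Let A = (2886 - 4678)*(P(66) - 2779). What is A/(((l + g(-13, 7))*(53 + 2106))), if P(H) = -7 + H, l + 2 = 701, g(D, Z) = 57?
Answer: 10240/3429 ≈ 2.9863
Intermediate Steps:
l = 699 (l = -2 + 701 = 699)
A = 4874240 (A = (2886 - 4678)*((-7 + 66) - 2779) = -1792*(59 - 2779) = -1792*(-2720) = 4874240)
A/(((l + g(-13, 7))*(53 + 2106))) = 4874240/(((699 + 57)*(53 + 2106))) = 4874240/((756*2159)) = 4874240/1632204 = 4874240*(1/1632204) = 10240/3429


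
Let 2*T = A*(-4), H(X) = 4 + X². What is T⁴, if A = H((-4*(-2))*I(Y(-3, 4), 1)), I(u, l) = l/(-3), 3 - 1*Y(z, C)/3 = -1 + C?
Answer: 1600000000/6561 ≈ 2.4387e+5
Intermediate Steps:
Y(z, C) = 12 - 3*C (Y(z, C) = 9 - 3*(-1 + C) = 9 + (3 - 3*C) = 12 - 3*C)
I(u, l) = -l/3 (I(u, l) = l*(-⅓) = -l/3)
A = 100/9 (A = 4 + ((-4*(-2))*(-⅓*1))² = 4 + (8*(-⅓))² = 4 + (-8/3)² = 4 + 64/9 = 100/9 ≈ 11.111)
T = -200/9 (T = ((100/9)*(-4))/2 = (½)*(-400/9) = -200/9 ≈ -22.222)
T⁴ = (-200/9)⁴ = 1600000000/6561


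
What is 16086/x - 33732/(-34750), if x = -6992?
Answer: -80783589/60743000 ≈ -1.3299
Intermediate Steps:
16086/x - 33732/(-34750) = 16086/(-6992) - 33732/(-34750) = 16086*(-1/6992) - 33732*(-1/34750) = -8043/3496 + 16866/17375 = -80783589/60743000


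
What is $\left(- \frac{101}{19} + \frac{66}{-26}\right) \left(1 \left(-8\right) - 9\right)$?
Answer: $\frac{32980}{247} \approx 133.52$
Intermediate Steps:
$\left(- \frac{101}{19} + \frac{66}{-26}\right) \left(1 \left(-8\right) - 9\right) = \left(\left(-101\right) \frac{1}{19} + 66 \left(- \frac{1}{26}\right)\right) \left(-8 - 9\right) = \left(- \frac{101}{19} - \frac{33}{13}\right) \left(-17\right) = \left(- \frac{1940}{247}\right) \left(-17\right) = \frac{32980}{247}$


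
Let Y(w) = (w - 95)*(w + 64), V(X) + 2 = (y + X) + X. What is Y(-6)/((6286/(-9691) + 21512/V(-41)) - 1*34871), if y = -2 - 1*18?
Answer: 369004207/2209647005 ≈ 0.16700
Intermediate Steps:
y = -20 (y = -2 - 18 = -20)
V(X) = -22 + 2*X (V(X) = -2 + ((-20 + X) + X) = -2 + (-20 + 2*X) = -22 + 2*X)
Y(w) = (-95 + w)*(64 + w)
Y(-6)/((6286/(-9691) + 21512/V(-41)) - 1*34871) = (-6080 + (-6)² - 31*(-6))/((6286/(-9691) + 21512/(-22 + 2*(-41))) - 1*34871) = (-6080 + 36 + 186)/((6286*(-1/9691) + 21512/(-22 - 82)) - 34871) = -5858/((-6286/9691 + 21512/(-104)) - 34871) = -5858/((-6286/9691 + 21512*(-1/104)) - 34871) = -5858/((-6286/9691 - 2689/13) - 34871) = -5858/(-26140817/125983 - 34871) = -5858/(-4419294010/125983) = -5858*(-125983/4419294010) = 369004207/2209647005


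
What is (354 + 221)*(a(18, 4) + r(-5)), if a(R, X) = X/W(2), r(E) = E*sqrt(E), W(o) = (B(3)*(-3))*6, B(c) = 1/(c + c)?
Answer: -2300/3 - 2875*I*sqrt(5) ≈ -766.67 - 6428.7*I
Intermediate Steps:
B(c) = 1/(2*c)
W(o) = -3 (W(o) = (((1/2)/3)*(-3))*6 = (((1/2)*(1/3))*(-3))*6 = ((1/6)*(-3))*6 = -1/2*6 = -3)
r(E) = E**(3/2)
a(R, X) = -X/3 (a(R, X) = X/(-3) = X*(-1/3) = -X/3)
(354 + 221)*(a(18, 4) + r(-5)) = (354 + 221)*(-1/3*4 + (-5)**(3/2)) = 575*(-4/3 - 5*I*sqrt(5)) = -2300/3 - 2875*I*sqrt(5)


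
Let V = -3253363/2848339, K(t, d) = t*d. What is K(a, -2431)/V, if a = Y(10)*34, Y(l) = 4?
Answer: 941706446824/3253363 ≈ 2.8946e+5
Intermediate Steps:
a = 136 (a = 4*34 = 136)
K(t, d) = d*t
V = -3253363/2848339 (V = -3253363*1/2848339 = -3253363/2848339 ≈ -1.1422)
K(a, -2431)/V = (-2431*136)/(-3253363/2848339) = -330616*(-2848339/3253363) = 941706446824/3253363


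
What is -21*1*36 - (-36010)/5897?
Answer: -4422122/5897 ≈ -749.89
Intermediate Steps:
-21*1*36 - (-36010)/5897 = -21*36 - (-36010)/5897 = -756 - 1*(-36010/5897) = -756 + 36010/5897 = -4422122/5897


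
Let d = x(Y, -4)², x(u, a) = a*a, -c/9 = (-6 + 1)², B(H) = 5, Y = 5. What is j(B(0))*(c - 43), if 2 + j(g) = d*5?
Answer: -342504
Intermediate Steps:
c = -225 (c = -9*(-6 + 1)² = -9*(-5)² = -9*25 = -225)
x(u, a) = a²
d = 256 (d = ((-4)²)² = 16² = 256)
j(g) = 1278 (j(g) = -2 + 256*5 = -2 + 1280 = 1278)
j(B(0))*(c - 43) = 1278*(-225 - 43) = 1278*(-268) = -342504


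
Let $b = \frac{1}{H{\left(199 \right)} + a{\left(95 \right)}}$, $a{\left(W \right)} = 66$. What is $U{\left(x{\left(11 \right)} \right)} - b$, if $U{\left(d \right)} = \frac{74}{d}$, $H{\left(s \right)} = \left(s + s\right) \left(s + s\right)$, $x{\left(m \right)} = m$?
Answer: $\frac{11726769}{1743170} \approx 6.7273$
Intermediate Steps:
$H{\left(s \right)} = 4 s^{2}$ ($H{\left(s \right)} = 2 s 2 s = 4 s^{2}$)
$b = \frac{1}{158470}$ ($b = \frac{1}{4 \cdot 199^{2} + 66} = \frac{1}{4 \cdot 39601 + 66} = \frac{1}{158404 + 66} = \frac{1}{158470} \approx 6.3103 \cdot 10^{-6}$)
$U{\left(x{\left(11 \right)} \right)} - b = \frac{74}{11} - \frac{1}{158470} = \frac{11726769}{1743170}$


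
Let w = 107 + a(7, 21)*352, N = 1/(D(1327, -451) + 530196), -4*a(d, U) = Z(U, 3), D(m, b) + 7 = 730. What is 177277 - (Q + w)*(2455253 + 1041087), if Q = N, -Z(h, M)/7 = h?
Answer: -24211279011216557/530919 ≈ -4.5603e+10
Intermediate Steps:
Z(h, M) = -7*h
D(m, b) = 723 (D(m, b) = -7 + 730 = 723)
a(d, U) = 7*U/4 (a(d, U) = -(-7)*U/4 = 7*U/4)
N = 1/530919 (N = 1/(723 + 530196) = 1/530919 ≈ 1.8835e-6)
Q = 1/530919 ≈ 1.8835e-6
w = 13043 (w = 107 + ((7/4)*21)*352 = 107 + (147/4)*352 = 107 + 12936 = 13043)
177277 - (Q + w)*(2455253 + 1041087) = 177277 - (1/530919 + 13043)*(2455253 + 1041087) = 177277 - 6924776518*3496340/530919 = 177277 - 1*24211373130944120/530919 = 177277 - 24211373130944120/530919 = -24211279011216557/530919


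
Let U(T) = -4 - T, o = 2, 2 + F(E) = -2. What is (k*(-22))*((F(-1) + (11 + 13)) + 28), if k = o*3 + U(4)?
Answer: 2112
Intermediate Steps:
F(E) = -4 (F(E) = -2 - 2 = -4)
k = -2 (k = 2*3 + (-4 - 1*4) = 6 + (-4 - 4) = 6 - 8 = -2)
(k*(-22))*((F(-1) + (11 + 13)) + 28) = (-2*(-22))*((-4 + (11 + 13)) + 28) = 44*((-4 + 24) + 28) = 44*(20 + 28) = 44*48 = 2112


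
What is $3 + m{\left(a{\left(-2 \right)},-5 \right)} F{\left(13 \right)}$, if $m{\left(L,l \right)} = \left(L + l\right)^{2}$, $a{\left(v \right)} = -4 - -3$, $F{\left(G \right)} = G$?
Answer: $471$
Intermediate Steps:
$a{\left(v \right)} = -1$ ($a{\left(v \right)} = -4 + 3 = -1$)
$3 + m{\left(a{\left(-2 \right)},-5 \right)} F{\left(13 \right)} = 3 + \left(-1 - 5\right)^{2} \cdot 13 = 3 + \left(-6\right)^{2} \cdot 13 = 3 + 36 \cdot 13 = 3 + 468 = 471$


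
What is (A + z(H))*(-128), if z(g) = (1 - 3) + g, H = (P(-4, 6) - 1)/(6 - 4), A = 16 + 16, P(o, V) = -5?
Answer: -3456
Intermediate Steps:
A = 32
H = -3 (H = (-5 - 1)/(6 - 4) = -6/2 = -6*1/2 = -3)
z(g) = -2 + g
(A + z(H))*(-128) = (32 + (-2 - 3))*(-128) = (32 - 5)*(-128) = 27*(-128) = -3456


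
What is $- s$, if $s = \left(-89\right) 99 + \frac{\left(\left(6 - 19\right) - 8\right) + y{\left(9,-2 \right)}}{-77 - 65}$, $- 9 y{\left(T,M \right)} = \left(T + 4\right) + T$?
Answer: $\frac{11260247}{1278} \approx 8810.8$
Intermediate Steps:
$y{\left(T,M \right)} = - \frac{4}{9} - \frac{2 T}{9}$ ($y{\left(T,M \right)} = - \frac{\left(T + 4\right) + T}{9} = - \frac{\left(4 + T\right) + T}{9} = - \frac{4 + 2 T}{9} = - \frac{4}{9} - \frac{2 T}{9}$)
$s = - \frac{11260247}{1278}$ ($s = \left(-89\right) 99 + \frac{\left(\left(6 - 19\right) - 8\right) - \frac{22}{9}}{-77 - 65} = -8811 + \frac{\left(-13 - 8\right) - \frac{22}{9}}{-142} = -8811 + \left(-21 - \frac{22}{9}\right) \left(- \frac{1}{142}\right) = -8811 - - \frac{211}{1278} = -8811 + \frac{211}{1278} = - \frac{11260247}{1278} \approx -8810.8$)
$- s = \left(-1\right) \left(- \frac{11260247}{1278}\right) = \frac{11260247}{1278}$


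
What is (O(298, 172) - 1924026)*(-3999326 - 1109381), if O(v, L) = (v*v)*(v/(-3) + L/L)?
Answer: 163321572129406/3 ≈ 5.4441e+13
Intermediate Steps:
O(v, L) = v²*(1 - v/3) (O(v, L) = v²*(v*(-⅓) + 1) = v²*(-v/3 + 1) = v²*(1 - v/3))
(O(298, 172) - 1924026)*(-3999326 - 1109381) = ((⅓)*298²*(3 - 1*298) - 1924026)*(-3999326 - 1109381) = ((⅓)*88804*(3 - 298) - 1924026)*(-5108707) = ((⅓)*88804*(-295) - 1924026)*(-5108707) = (-26197180/3 - 1924026)*(-5108707) = -31969258/3*(-5108707) = 163321572129406/3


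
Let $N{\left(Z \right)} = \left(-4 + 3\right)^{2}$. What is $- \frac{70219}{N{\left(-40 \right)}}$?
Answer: $-70219$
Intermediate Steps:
$N{\left(Z \right)} = 1$ ($N{\left(Z \right)} = \left(-1\right)^{2} = 1$)
$- \frac{70219}{N{\left(-40 \right)}} = - \frac{70219}{1} = \left(-70219\right) 1 = -70219$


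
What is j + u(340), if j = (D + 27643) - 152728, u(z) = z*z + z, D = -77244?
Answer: -86389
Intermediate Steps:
u(z) = z + z² (u(z) = z² + z = z + z²)
j = -202329 (j = (-77244 + 27643) - 152728 = -49601 - 152728 = -202329)
j + u(340) = -202329 + 340*(1 + 340) = -202329 + 340*341 = -202329 + 115940 = -86389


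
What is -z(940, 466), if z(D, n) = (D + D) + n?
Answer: -2346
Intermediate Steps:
z(D, n) = n + 2*D (z(D, n) = 2*D + n = n + 2*D)
-z(940, 466) = -(466 + 2*940) = -(466 + 1880) = -1*2346 = -2346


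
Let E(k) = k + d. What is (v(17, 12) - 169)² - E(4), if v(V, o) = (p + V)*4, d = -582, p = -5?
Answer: 15219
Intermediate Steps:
E(k) = -582 + k (E(k) = k - 582 = -582 + k)
v(V, o) = -20 + 4*V (v(V, o) = (-5 + V)*4 = -20 + 4*V)
(v(17, 12) - 169)² - E(4) = ((-20 + 4*17) - 169)² - (-582 + 4) = ((-20 + 68) - 169)² - 1*(-578) = (48 - 169)² + 578 = (-121)² + 578 = 14641 + 578 = 15219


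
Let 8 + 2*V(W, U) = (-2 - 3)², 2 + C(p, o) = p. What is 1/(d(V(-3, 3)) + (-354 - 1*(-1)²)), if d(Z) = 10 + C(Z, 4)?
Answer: -2/677 ≈ -0.0029542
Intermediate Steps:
C(p, o) = -2 + p
V(W, U) = 17/2 (V(W, U) = -4 + (-2 - 3)²/2 = -4 + (½)*(-5)² = -4 + (½)*25 = -4 + 25/2 = 17/2)
d(Z) = 8 + Z (d(Z) = 10 + (-2 + Z) = 8 + Z)
1/(d(V(-3, 3)) + (-354 - 1*(-1)²)) = 1/((8 + 17/2) + (-354 - 1*(-1)²)) = 1/(33/2 + (-354 - 1*1)) = 1/(33/2 + (-354 - 1)) = 1/(33/2 - 355) = 1/(-677/2) = -2/677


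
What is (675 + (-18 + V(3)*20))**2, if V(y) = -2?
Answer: 380689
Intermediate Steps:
(675 + (-18 + V(3)*20))**2 = (675 + (-18 - 2*20))**2 = (675 + (-18 - 40))**2 = (675 - 58)**2 = 617**2 = 380689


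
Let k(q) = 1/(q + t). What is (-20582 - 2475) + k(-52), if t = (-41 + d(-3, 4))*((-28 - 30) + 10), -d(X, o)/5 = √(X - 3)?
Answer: 3*(-1844560*√6 + 14725737*I)/(4*(-479*I + 60*√6)) ≈ -23057.0 - 0.00014687*I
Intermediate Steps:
d(X, o) = -5*√(-3 + X) (d(X, o) = -5*√(X - 3) = -5*√(-3 + X))
t = 1968 + 240*I*√6 (t = (-41 - 5*√(-3 - 3))*((-28 - 30) + 10) = (-41 - 5*I*√6)*(-58 + 10) = (-41 - 5*I*√6)*(-48) = 1968 + 240*I*√6 ≈ 1968.0 + 587.88*I)
k(q) = 1/(1968 + q + 240*I*√6) (k(q) = 1/(q + (1968 + 240*I*√6)) = 1/(1968 + q + 240*I*√6))
(-20582 - 2475) + k(-52) = (-20582 - 2475) + 1/(1968 - 52 + 240*I*√6) = -23057 + 1/(1916 + 240*I*√6)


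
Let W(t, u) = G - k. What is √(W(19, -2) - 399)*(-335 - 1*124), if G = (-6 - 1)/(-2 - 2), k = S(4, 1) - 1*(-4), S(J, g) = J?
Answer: -459*I*√1621/2 ≈ -9240.0*I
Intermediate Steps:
k = 8 (k = 4 - 1*(-4) = 4 + 4 = 8)
G = 7/4 (G = -7/(-4) = -7*(-¼) = 7/4 ≈ 1.7500)
W(t, u) = -25/4 (W(t, u) = 7/4 - 1*8 = 7/4 - 8 = -25/4)
√(W(19, -2) - 399)*(-335 - 1*124) = √(-25/4 - 399)*(-335 - 1*124) = √(-1621/4)*(-335 - 124) = (I*√1621/2)*(-459) = -459*I*√1621/2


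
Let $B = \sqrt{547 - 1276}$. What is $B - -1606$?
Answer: $1606 + 27 i \approx 1606.0 + 27.0 i$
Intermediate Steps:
$B = 27 i$ ($B = \sqrt{-729} = 27 i \approx 27.0 i$)
$B - -1606 = 27 i - -1606 = 27 i + 1606 = 1606 + 27 i$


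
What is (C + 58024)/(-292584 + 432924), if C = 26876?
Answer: 1415/2339 ≈ 0.60496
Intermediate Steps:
(C + 58024)/(-292584 + 432924) = (26876 + 58024)/(-292584 + 432924) = 84900/140340 = 84900*(1/140340) = 1415/2339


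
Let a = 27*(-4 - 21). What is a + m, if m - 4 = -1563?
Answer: -2234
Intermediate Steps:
m = -1559 (m = 4 - 1563 = -1559)
a = -675 (a = 27*(-25) = -675)
a + m = -675 - 1559 = -2234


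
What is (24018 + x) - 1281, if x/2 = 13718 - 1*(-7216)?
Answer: 64605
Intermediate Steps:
x = 41868 (x = 2*(13718 - 1*(-7216)) = 2*(13718 + 7216) = 2*20934 = 41868)
(24018 + x) - 1281 = (24018 + 41868) - 1281 = 65886 - 1281 = 64605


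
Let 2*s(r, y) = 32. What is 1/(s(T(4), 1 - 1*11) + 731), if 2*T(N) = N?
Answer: 1/747 ≈ 0.0013387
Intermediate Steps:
T(N) = N/2
s(r, y) = 16 (s(r, y) = (½)*32 = 16)
1/(s(T(4), 1 - 1*11) + 731) = 1/(16 + 731) = 1/747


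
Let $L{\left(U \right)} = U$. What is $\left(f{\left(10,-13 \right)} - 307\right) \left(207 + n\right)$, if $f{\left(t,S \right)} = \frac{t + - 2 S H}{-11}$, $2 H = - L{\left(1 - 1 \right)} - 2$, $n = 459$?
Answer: $- \frac{2238426}{11} \approx -2.0349 \cdot 10^{5}$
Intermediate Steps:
$H = -1$ ($H = \frac{- (1 - 1) - 2}{2} = \frac{\left(-1\right) 0 - 2}{2} = \frac{0 - 2}{2} = \frac{1}{2} \left(-2\right) = -1$)
$f{\left(t,S \right)} = - \frac{2 S}{11} - \frac{t}{11}$ ($f{\left(t,S \right)} = \frac{t + - 2 S \left(-1\right)}{-11} = \left(t + 2 S\right) \left(- \frac{1}{11}\right) = - \frac{2 S}{11} - \frac{t}{11}$)
$\left(f{\left(10,-13 \right)} - 307\right) \left(207 + n\right) = \left(\left(\left(- \frac{2}{11}\right) \left(-13\right) - \frac{10}{11}\right) - 307\right) \left(207 + 459\right) = \left(\left(\frac{26}{11} - \frac{10}{11}\right) - 307\right) 666 = \left(\frac{16}{11} - 307\right) 666 = \left(- \frac{3361}{11}\right) 666 = - \frac{2238426}{11}$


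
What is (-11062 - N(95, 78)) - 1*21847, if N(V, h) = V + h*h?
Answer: -39088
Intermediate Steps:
N(V, h) = V + h²
(-11062 - N(95, 78)) - 1*21847 = (-11062 - (95 + 78²)) - 1*21847 = (-11062 - (95 + 6084)) - 21847 = (-11062 - 1*6179) - 21847 = (-11062 - 6179) - 21847 = -17241 - 21847 = -39088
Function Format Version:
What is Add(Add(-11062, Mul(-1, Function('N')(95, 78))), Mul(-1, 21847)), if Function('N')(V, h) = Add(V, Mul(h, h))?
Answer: -39088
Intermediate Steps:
Function('N')(V, h) = Add(V, Pow(h, 2))
Add(Add(-11062, Mul(-1, Function('N')(95, 78))), Mul(-1, 21847)) = Add(Add(-11062, Mul(-1, Add(95, Pow(78, 2)))), Mul(-1, 21847)) = Add(Add(-11062, Mul(-1, Add(95, 6084))), -21847) = Add(Add(-11062, Mul(-1, 6179)), -21847) = Add(Add(-11062, -6179), -21847) = Add(-17241, -21847) = -39088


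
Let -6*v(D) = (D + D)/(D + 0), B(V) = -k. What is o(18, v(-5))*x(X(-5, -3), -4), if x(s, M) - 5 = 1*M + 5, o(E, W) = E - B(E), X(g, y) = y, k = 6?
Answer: 144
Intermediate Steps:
B(V) = -6 (B(V) = -1*6 = -6)
v(D) = -1/3 (v(D) = -(D + D)/(6*(D + 0)) = -2*D/(6*D) = -1/6*2 = -1/3)
o(E, W) = 6 + E (o(E, W) = E - 1*(-6) = E + 6 = 6 + E)
x(s, M) = 10 + M (x(s, M) = 5 + (1*M + 5) = 5 + (M + 5) = 5 + (5 + M) = 10 + M)
o(18, v(-5))*x(X(-5, -3), -4) = (6 + 18)*(10 - 4) = 24*6 = 144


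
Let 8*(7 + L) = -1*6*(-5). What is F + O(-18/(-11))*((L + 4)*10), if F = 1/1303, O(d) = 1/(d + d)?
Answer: 71689/31272 ≈ 2.2924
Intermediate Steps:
L = -13/4 (L = -7 + (-1*6*(-5))/8 = -7 + (-6*(-5))/8 = -7 + (⅛)*30 = -7 + 15/4 = -13/4 ≈ -3.2500)
O(d) = 1/(2*d)
F = 1/1303 ≈ 0.00076746
F + O(-18/(-11))*((L + 4)*10) = 1/1303 + (1/(2*((-18/(-11)))))*((-13/4 + 4)*10) = 1/1303 + (1/(2*((-18*(-1/11)))))*((¾)*10) = 1/1303 + (1/(2*(18/11)))*(15/2) = 1/1303 + ((½)*(11/18))*(15/2) = 1/1303 + (11/36)*(15/2) = 1/1303 + 55/24 = 71689/31272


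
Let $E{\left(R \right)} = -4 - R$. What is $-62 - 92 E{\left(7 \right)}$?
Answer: $950$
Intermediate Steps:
$-62 - 92 E{\left(7 \right)} = -62 - 92 \left(-4 - 7\right) = -62 - -1012 = -62 + 1012 = 950$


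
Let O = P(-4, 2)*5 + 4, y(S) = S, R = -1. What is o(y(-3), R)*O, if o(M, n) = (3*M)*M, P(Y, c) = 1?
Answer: 243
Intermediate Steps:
o(M, n) = 3*M²
O = 9 (O = 1*5 + 4 = 5 + 4 = 9)
o(y(-3), R)*O = (3*(-3)²)*9 = (3*9)*9 = 27*9 = 243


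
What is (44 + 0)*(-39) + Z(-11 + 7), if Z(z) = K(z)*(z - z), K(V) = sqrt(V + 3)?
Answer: -1716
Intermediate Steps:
K(V) = sqrt(3 + V)
Z(z) = 0 (Z(z) = sqrt(3 + z)*(z - z) = sqrt(3 + z)*0 = 0)
(44 + 0)*(-39) + Z(-11 + 7) = (44 + 0)*(-39) + 0 = 44*(-39) + 0 = -1716 + 0 = -1716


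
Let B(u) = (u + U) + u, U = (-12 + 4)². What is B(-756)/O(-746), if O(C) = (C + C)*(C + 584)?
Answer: -181/30213 ≈ -0.0059908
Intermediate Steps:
O(C) = 2*C*(584 + C) (O(C) = (2*C)*(584 + C) = 2*C*(584 + C))
U = 64 (U = (-8)² = 64)
B(u) = 64 + 2*u (B(u) = (u + 64) + u = (64 + u) + u = 64 + 2*u)
B(-756)/O(-746) = (64 + 2*(-756))/((2*(-746)*(584 - 746))) = (64 - 1512)/((2*(-746)*(-162))) = -1448/241704 = -1448*1/241704 = -181/30213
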